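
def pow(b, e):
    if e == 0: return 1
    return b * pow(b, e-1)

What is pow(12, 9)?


pow(12, 9)
= 12 * pow(12, 8)
= 12 * 12 * pow(12, 7)
= 12 * 12 * 12 * pow(12, 6)
= 12 * 12 * 12 * 12 * pow(12, 5)
= 12 * 12 * 12 * 12 * 12 * pow(12, 4)
= 12 * 12 * 12 * 12 * 12 * 12 * pow(12, 3)
= 12 * 12 * 12 * 12 * 12 * 12 * 12 * pow(12, 2)
= 12 * 12 * 12 * 12 * 12 * 12 * 12 * 12 * pow(12, 1)
= 12 * 12 * 12 * 12 * 12 * 12 * 12 * 12 * 12 * pow(12, 0)
= 12 * 12 * 12 * 12 * 12 * 12 * 12 * 12 * 12 * 1
= 5159780352

5159780352


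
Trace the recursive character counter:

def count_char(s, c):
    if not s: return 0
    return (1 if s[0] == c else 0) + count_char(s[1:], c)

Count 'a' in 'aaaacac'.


s[0]='a' == 'a' -> 1
s[0]='a' == 'a' -> 1
s[0]='a' == 'a' -> 1
s[0]='a' == 'a' -> 1
s[0]='c' != 'a' -> 0
s[0]='a' == 'a' -> 1
s[0]='c' != 'a' -> 0
Sum: 1 + 1 + 1 + 1 + 0 + 1 + 0 = 5

5


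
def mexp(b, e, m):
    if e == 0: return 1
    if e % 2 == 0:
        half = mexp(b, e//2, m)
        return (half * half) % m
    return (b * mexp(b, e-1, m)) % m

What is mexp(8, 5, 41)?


mexp(8, 5, 41): e is odd, compute mexp(8, 4, 41)
  mexp(8, 4, 41): e is even, compute mexp(8, 2, 41)
    mexp(8, 2, 41): e is even, compute mexp(8, 1, 41)
      mexp(8, 1, 41): e is odd, compute mexp(8, 0, 41)
        mexp(8, 0, 41) = 1
      (8 * 1) % 41 = 8
    half=8, (8*8) % 41 = 23
  half=23, (23*23) % 41 = 37
(8 * 37) % 41 = 9

9


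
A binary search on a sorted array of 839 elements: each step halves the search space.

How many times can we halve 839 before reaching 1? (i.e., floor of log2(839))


839 / 2 = 419
419 / 2 = 209
209 / 2 = 104
104 / 2 = 52
52 / 2 = 26
26 / 2 = 13
13 / 2 = 6
6 / 2 = 3
3 / 2 = 1
Reached 1 after 9 halvings

9


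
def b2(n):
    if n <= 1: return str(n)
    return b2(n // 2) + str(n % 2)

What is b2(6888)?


b2(6888) = b2(3444) + '0'
b2(3444) = b2(1722) + '0'
b2(1722) = b2(861) + '0'
b2(861) = b2(430) + '1'
b2(430) = b2(215) + '0'
b2(215) = b2(107) + '1'
b2(107) = b2(53) + '1'
b2(53) = b2(26) + '1'
b2(26) = b2(13) + '0'
b2(13) = b2(6) + '1'
b2(6) = b2(3) + '0'
b2(3) = b2(1) + '1'
b2(1) = '1'  (base case)
Concatenating: '1' + '1' + '0' + '1' + '0' + '1' + '1' + '1' + '0' + '1' + '0' + '0' + '0' = '1101011101000'

1101011101000


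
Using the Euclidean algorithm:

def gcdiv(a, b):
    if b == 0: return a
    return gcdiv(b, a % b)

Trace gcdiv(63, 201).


gcdiv(63, 201) = gcdiv(201, 63)
gcdiv(201, 63) = gcdiv(63, 12)
gcdiv(63, 12) = gcdiv(12, 3)
gcdiv(12, 3) = gcdiv(3, 0)
gcdiv(3, 0) = 3  (base case)

3


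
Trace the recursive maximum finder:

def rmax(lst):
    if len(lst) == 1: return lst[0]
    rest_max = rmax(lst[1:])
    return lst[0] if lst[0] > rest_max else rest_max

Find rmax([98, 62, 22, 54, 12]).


rmax([98, 62, 22, 54, 12]): compare 98 with rmax([62, 22, 54, 12])
rmax([62, 22, 54, 12]): compare 62 with rmax([22, 54, 12])
rmax([22, 54, 12]): compare 22 with rmax([54, 12])
rmax([54, 12]): compare 54 with rmax([12])
rmax([12]) = 12  (base case)
Compare 54 with 12 -> 54
Compare 22 with 54 -> 54
Compare 62 with 54 -> 62
Compare 98 with 62 -> 98

98


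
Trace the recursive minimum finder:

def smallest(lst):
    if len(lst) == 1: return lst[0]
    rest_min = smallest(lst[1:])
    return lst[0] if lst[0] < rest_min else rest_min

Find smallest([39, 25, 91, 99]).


smallest([39, 25, 91, 99]): compare 39 with smallest([25, 91, 99])
smallest([25, 91, 99]): compare 25 with smallest([91, 99])
smallest([91, 99]): compare 91 with smallest([99])
smallest([99]) = 99  (base case)
Compare 91 with 99 -> 91
Compare 25 with 91 -> 25
Compare 39 with 25 -> 25

25


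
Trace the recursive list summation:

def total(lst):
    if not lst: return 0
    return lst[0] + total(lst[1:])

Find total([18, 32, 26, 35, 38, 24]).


total([18, 32, 26, 35, 38, 24]) = 18 + total([32, 26, 35, 38, 24])
total([32, 26, 35, 38, 24]) = 32 + total([26, 35, 38, 24])
total([26, 35, 38, 24]) = 26 + total([35, 38, 24])
total([35, 38, 24]) = 35 + total([38, 24])
total([38, 24]) = 38 + total([24])
total([24]) = 24 + total([])
total([]) = 0  (base case)
Total: 18 + 32 + 26 + 35 + 38 + 24 + 0 = 173

173


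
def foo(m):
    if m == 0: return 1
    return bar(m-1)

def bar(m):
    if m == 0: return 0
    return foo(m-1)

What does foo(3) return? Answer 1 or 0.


foo(3) = bar(2)
bar(2) = foo(1)
foo(1) = bar(0)
bar(0) = 0  (base case)
Result: 0

0


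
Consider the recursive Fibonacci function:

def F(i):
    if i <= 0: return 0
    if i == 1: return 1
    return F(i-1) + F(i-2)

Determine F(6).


Computing F(6) bottom-up:
F(0) = 0
F(1) = 1
F(2) = F(1) + F(0) = 1 + 0 = 1
F(3) = F(2) + F(1) = 1 + 1 = 2
F(4) = F(3) + F(2) = 2 + 1 = 3
F(5) = F(4) + F(3) = 3 + 2 = 5
F(6) = F(5) + F(4) = 5 + 3 = 8

8


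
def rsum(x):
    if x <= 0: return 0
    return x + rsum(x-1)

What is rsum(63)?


rsum(63)
= 63 + 62 + 61 + 60 + 59 + 58 + 57 + 56 + 55 + 54 + 53 + 52 + 51 + 50 + 49 + 48 + 47 + 46 + 45 + 44 + 43 + 42 + 41 + 40 + 39 + 38 + 37 + 36 + 35 + 34 + 33 + 32 + 31 + 30 + 29 + 28 + 27 + 26 + 25 + 24 + 23 + 22 + 21 + 20 + 19 + 18 + 17 + 16 + 15 + 14 + 13 + 12 + 11 + 10 + 9 + 8 + 7 + 6 + 5 + 4 + 3 + 2 + 1 + rsum(0)
= 63 + 62 + 61 + 60 + 59 + 58 + 57 + 56 + 55 + 54 + 53 + 52 + 51 + 50 + 49 + 48 + 47 + 46 + 45 + 44 + 43 + 42 + 41 + 40 + 39 + 38 + 37 + 36 + 35 + 34 + 33 + 32 + 31 + 30 + 29 + 28 + 27 + 26 + 25 + 24 + 23 + 22 + 21 + 20 + 19 + 18 + 17 + 16 + 15 + 14 + 13 + 12 + 11 + 10 + 9 + 8 + 7 + 6 + 5 + 4 + 3 + 2 + 1 + 0
= 2016

2016


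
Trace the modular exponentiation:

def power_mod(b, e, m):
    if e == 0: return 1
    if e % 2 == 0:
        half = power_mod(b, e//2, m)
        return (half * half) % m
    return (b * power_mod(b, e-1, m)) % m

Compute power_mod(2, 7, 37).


power_mod(2, 7, 37): e is odd, compute power_mod(2, 6, 37)
  power_mod(2, 6, 37): e is even, compute power_mod(2, 3, 37)
    power_mod(2, 3, 37): e is odd, compute power_mod(2, 2, 37)
      power_mod(2, 2, 37): e is even, compute power_mod(2, 1, 37)
        power_mod(2, 1, 37): e is odd, compute power_mod(2, 0, 37)
          power_mod(2, 0, 37) = 1
        (2 * 1) % 37 = 2
      half=2, (2*2) % 37 = 4
    (2 * 4) % 37 = 8
  half=8, (8*8) % 37 = 27
(2 * 27) % 37 = 17

17


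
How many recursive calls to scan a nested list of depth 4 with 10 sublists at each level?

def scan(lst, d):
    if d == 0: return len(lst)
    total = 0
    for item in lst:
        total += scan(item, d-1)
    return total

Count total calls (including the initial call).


At depth 0 (root): 1 call
At depth 1: each of 1 parents calls scan on 10 children = 10 calls
At depth 2: each of 10 parents calls scan on 10 children = 100 calls
At depth 3: each of 100 parents calls scan on 10 children = 1000 calls
At depth 4: each of 1000 parents calls scan on 10 children = 10000 calls
Total: 1 + 10 + 100 + 1000 + 10000 = 11111

11111


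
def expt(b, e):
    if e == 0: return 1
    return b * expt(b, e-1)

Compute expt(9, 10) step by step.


expt(9, 10)
= 9 * expt(9, 9)
= 9 * 9 * expt(9, 8)
= 9 * 9 * 9 * expt(9, 7)
= 9 * 9 * 9 * 9 * expt(9, 6)
= 9 * 9 * 9 * 9 * 9 * expt(9, 5)
= 9 * 9 * 9 * 9 * 9 * 9 * expt(9, 4)
= 9 * 9 * 9 * 9 * 9 * 9 * 9 * expt(9, 3)
= 9 * 9 * 9 * 9 * 9 * 9 * 9 * 9 * expt(9, 2)
= 9 * 9 * 9 * 9 * 9 * 9 * 9 * 9 * 9 * expt(9, 1)
= 9 * 9 * 9 * 9 * 9 * 9 * 9 * 9 * 9 * 9 * expt(9, 0)
= 9 * 9 * 9 * 9 * 9 * 9 * 9 * 9 * 9 * 9 * 1
= 3486784401

3486784401


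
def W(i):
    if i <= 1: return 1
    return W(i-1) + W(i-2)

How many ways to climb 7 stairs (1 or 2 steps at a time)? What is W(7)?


Building up from base cases:
W(0) = 1
W(1) = 1
W(2) = W(1) + W(0) = 1 + 1 = 2
W(3) = W(2) + W(1) = 2 + 1 = 3
W(4) = W(3) + W(2) = 3 + 2 = 5
W(5) = W(4) + W(3) = 5 + 3 = 8
W(6) = W(5) + W(4) = 8 + 5 = 13
W(7) = W(6) + W(5) = 13 + 8 = 21

21


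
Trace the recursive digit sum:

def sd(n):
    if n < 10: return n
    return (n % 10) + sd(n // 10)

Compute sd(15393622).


sd(15393622) = 2 + sd(1539362)
sd(1539362) = 2 + sd(153936)
sd(153936) = 6 + sd(15393)
sd(15393) = 3 + sd(1539)
sd(1539) = 9 + sd(153)
sd(153) = 3 + sd(15)
sd(15) = 5 + sd(1)
sd(1) = 1  (base case)
Total: 2 + 2 + 6 + 3 + 9 + 3 + 5 + 1 = 31

31


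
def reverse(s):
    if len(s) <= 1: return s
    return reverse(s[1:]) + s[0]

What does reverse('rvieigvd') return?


reverse('rvieigvd') = reverse('vieigvd') + 'r'
reverse('vieigvd') = reverse('ieigvd') + 'v'
reverse('ieigvd') = reverse('eigvd') + 'i'
reverse('eigvd') = reverse('igvd') + 'e'
reverse('igvd') = reverse('gvd') + 'i'
reverse('gvd') = reverse('vd') + 'g'
reverse('vd') = reverse('d') + 'v'
reverse('d') = 'd'  (base case)
Concatenating: 'd' + 'v' + 'g' + 'i' + 'e' + 'i' + 'v' + 'r' = 'dvgieivr'

dvgieivr


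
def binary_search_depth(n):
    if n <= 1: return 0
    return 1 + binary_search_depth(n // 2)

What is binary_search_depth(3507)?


3507 / 2 = 1753
1753 / 2 = 876
876 / 2 = 438
438 / 2 = 219
219 / 2 = 109
109 / 2 = 54
54 / 2 = 27
27 / 2 = 13
13 / 2 = 6
6 / 2 = 3
3 / 2 = 1
Reached 1 after 11 halvings

11


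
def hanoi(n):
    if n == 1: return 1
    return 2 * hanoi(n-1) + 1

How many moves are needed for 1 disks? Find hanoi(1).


hanoi(1) = 1  (base case)

1


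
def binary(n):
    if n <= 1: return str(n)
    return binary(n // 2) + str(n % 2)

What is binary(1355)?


binary(1355) = binary(677) + '1'
binary(677) = binary(338) + '1'
binary(338) = binary(169) + '0'
binary(169) = binary(84) + '1'
binary(84) = binary(42) + '0'
binary(42) = binary(21) + '0'
binary(21) = binary(10) + '1'
binary(10) = binary(5) + '0'
binary(5) = binary(2) + '1'
binary(2) = binary(1) + '0'
binary(1) = '1'  (base case)
Concatenating: '1' + '0' + '1' + '0' + '1' + '0' + '0' + '1' + '0' + '1' + '1' = '10101001011'

10101001011


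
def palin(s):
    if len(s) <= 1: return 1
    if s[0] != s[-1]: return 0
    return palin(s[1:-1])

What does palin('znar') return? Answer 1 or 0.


palin('znar'): s[0]='z' != s[-1]='r' -> return 0
Result: 0 (not a palindrome)

0


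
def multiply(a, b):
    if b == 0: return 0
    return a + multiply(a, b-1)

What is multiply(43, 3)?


multiply(43, 3) = 43 + multiply(43, 2)
multiply(43, 2) = 43 + multiply(43, 1)
multiply(43, 1) = 43 + multiply(43, 0)
multiply(43, 0) = 0  (base case)
Total: 43 + 43 + 43 + 0 = 129

129


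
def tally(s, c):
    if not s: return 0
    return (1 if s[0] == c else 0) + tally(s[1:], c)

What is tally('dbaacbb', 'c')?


s[0]='d' != 'c' -> 0
s[0]='b' != 'c' -> 0
s[0]='a' != 'c' -> 0
s[0]='a' != 'c' -> 0
s[0]='c' == 'c' -> 1
s[0]='b' != 'c' -> 0
s[0]='b' != 'c' -> 0
Sum: 0 + 0 + 0 + 0 + 1 + 0 + 0 = 1

1


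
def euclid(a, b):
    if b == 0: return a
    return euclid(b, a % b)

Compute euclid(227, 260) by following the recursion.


euclid(227, 260) = euclid(260, 227)
euclid(260, 227) = euclid(227, 33)
euclid(227, 33) = euclid(33, 29)
euclid(33, 29) = euclid(29, 4)
euclid(29, 4) = euclid(4, 1)
euclid(4, 1) = euclid(1, 0)
euclid(1, 0) = 1  (base case)

1


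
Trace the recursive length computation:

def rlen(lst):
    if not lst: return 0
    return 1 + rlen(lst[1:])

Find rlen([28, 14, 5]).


rlen([28, 14, 5]) = 1 + rlen([14, 5])
rlen([14, 5]) = 1 + rlen([5])
rlen([5]) = 1 + rlen([])
rlen([]) = 0  (base case)
Unwinding: 1 + 1 + 1 + 0 = 3

3


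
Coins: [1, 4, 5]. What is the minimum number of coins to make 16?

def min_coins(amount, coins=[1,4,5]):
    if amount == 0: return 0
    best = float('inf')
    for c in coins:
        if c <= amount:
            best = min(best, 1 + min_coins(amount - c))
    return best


Building up with DP:
min_coins(0) = 0
min_coins(1) = min(1+min_coins(0)=1+0=1) = 1
min_coins(2) = min(1+min_coins(1)=1+1=2) = 2
min_coins(3) = min(1+min_coins(2)=1+2=3) = 3
min_coins(4) = min(1+min_coins(3)=1+3=4, 1+min_coins(0)=1+0=1) = 1
min_coins(5) = min(1+min_coins(4)=1+1=2, 1+min_coins(1)=1+1=2, 1+min_coins(0)=1+0=1) = 1
min_coins(6) = min(1+min_coins(5)=1+1=2, 1+min_coins(2)=1+2=3, 1+min_coins(1)=1+1=2) = 2
min_coins(7) = min(1+min_coins(6)=1+2=3, 1+min_coins(3)=1+3=4, 1+min_coins(2)=1+2=3) = 3
min_coins(8) = min(1+min_coins(7)=1+3=4, 1+min_coins(4)=1+1=2, 1+min_coins(3)=1+3=4) = 2
min_coins(9) = min(1+min_coins(8)=1+2=3, 1+min_coins(5)=1+1=2, 1+min_coins(4)=1+1=2) = 2
min_coins(10) = min(1+min_coins(9)=1+2=3, 1+min_coins(6)=1+2=3, 1+min_coins(5)=1+1=2) = 2
min_coins(11) = min(1+min_coins(10)=1+2=3, 1+min_coins(7)=1+3=4, 1+min_coins(6)=1+2=3) = 3
min_coins(12) = min(1+min_coins(11)=1+3=4, 1+min_coins(8)=1+2=3, 1+min_coins(7)=1+3=4) = 3
min_coins(13) = min(1+min_coins(12)=1+3=4, 1+min_coins(9)=1+2=3, 1+min_coins(8)=1+2=3) = 3
min_coins(14) = min(1+min_coins(13)=1+3=4, 1+min_coins(10)=1+2=3, 1+min_coins(9)=1+2=3) = 3
min_coins(15) = min(1+min_coins(14)=1+3=4, 1+min_coins(11)=1+3=4, 1+min_coins(10)=1+2=3) = 3
min_coins(16) = min(1+min_coins(15)=1+3=4, 1+min_coins(12)=1+3=4, 1+min_coins(11)=1+3=4) = 4

4


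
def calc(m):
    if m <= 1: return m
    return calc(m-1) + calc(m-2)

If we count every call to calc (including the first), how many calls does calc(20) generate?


Let C(n) = total calls for calc(n)
C(0) = 1, C(1) = 1
C(2) = 1 + C(1) + C(0) = 1 + 1 + 1 = 3
C(3) = 1 + C(2) + C(1) = 1 + 3 + 1 = 5
C(4) = 1 + C(3) + C(2) = 1 + 5 + 3 = 9
C(5) = 1 + C(4) + C(3) = 1 + 9 + 5 = 15
C(6) = 1 + C(5) + C(4) = 1 + 15 + 9 = 25
C(7) = 1 + C(6) + C(5) = 1 + 25 + 15 = 41
C(8) = 1 + C(7) + C(6) = 1 + 41 + 25 = 67
C(9) = 1 + C(8) + C(7) = 1 + 67 + 41 = 109
C(10) = 1 + C(9) + C(8) = 1 + 109 + 67 = 177
C(11) = 1 + C(10) + C(9) = 1 + 177 + 109 = 287
C(12) = 1 + C(11) + C(10) = 1 + 287 + 177 = 465
C(13) = 1 + C(12) + C(11) = 1 + 465 + 287 = 753
C(14) = 1 + C(13) + C(12) = 1 + 753 + 465 = 1219
C(15) = 1 + C(14) + C(13) = 1 + 1219 + 753 = 1973
C(16) = 1 + C(15) + C(14) = 1 + 1973 + 1219 = 3193
C(17) = 1 + C(16) + C(15) = 1 + 3193 + 1973 = 5167
C(18) = 1 + C(17) + C(16) = 1 + 5167 + 3193 = 8361
C(19) = 1 + C(18) + C(17) = 1 + 8361 + 5167 = 13529
C(20) = 1 + C(19) + C(18) = 1 + 13529 + 8361 = 21891

21891


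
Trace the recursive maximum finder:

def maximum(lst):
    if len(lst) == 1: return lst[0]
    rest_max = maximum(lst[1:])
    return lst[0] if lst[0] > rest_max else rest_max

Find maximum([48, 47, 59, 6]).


maximum([48, 47, 59, 6]): compare 48 with maximum([47, 59, 6])
maximum([47, 59, 6]): compare 47 with maximum([59, 6])
maximum([59, 6]): compare 59 with maximum([6])
maximum([6]) = 6  (base case)
Compare 59 with 6 -> 59
Compare 47 with 59 -> 59
Compare 48 with 59 -> 59

59


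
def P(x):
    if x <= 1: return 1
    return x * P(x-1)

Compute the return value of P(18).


P(18)
= 18 * P(17)
= 18 * 17 * P(16)
= 18 * 17 * 16 * P(15)
= 18 * 17 * 16 * 15 * P(14)
= 18 * 17 * 16 * 15 * 14 * P(13)
= 18 * 17 * 16 * 15 * 14 * 13 * P(12)
= 18 * 17 * 16 * 15 * 14 * 13 * 12 * P(11)
= 18 * 17 * 16 * 15 * 14 * 13 * 12 * 11 * P(10)
= 18 * 17 * 16 * 15 * 14 * 13 * 12 * 11 * 10 * P(9)
= 18 * 17 * 16 * 15 * 14 * 13 * 12 * 11 * 10 * 9 * P(8)
= 18 * 17 * 16 * 15 * 14 * 13 * 12 * 11 * 10 * 9 * 8 * P(7)
= 18 * 17 * 16 * 15 * 14 * 13 * 12 * 11 * 10 * 9 * 8 * 7 * P(6)
= 18 * 17 * 16 * 15 * 14 * 13 * 12 * 11 * 10 * 9 * 8 * 7 * 6 * P(5)
= 18 * 17 * 16 * 15 * 14 * 13 * 12 * 11 * 10 * 9 * 8 * 7 * 6 * 5 * P(4)
= 18 * 17 * 16 * 15 * 14 * 13 * 12 * 11 * 10 * 9 * 8 * 7 * 6 * 5 * 4 * P(3)
= 18 * 17 * 16 * 15 * 14 * 13 * 12 * 11 * 10 * 9 * 8 * 7 * 6 * 5 * 4 * 3 * P(2)
= 18 * 17 * 16 * 15 * 14 * 13 * 12 * 11 * 10 * 9 * 8 * 7 * 6 * 5 * 4 * 3 * 2 * P(1)
= 18 * 17 * 16 * 15 * 14 * 13 * 12 * 11 * 10 * 9 * 8 * 7 * 6 * 5 * 4 * 3 * 2 * 1
= 6402373705728000

6402373705728000


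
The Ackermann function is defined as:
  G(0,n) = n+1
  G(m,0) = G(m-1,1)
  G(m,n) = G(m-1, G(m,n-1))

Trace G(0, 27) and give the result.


G(0, 27) = 28
Result: G(0, 27) = 28

28


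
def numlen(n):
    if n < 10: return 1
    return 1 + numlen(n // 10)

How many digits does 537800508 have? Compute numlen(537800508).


numlen(537800508) = 1 + numlen(53780050)
numlen(53780050) = 1 + numlen(5378005)
numlen(5378005) = 1 + numlen(537800)
numlen(537800) = 1 + numlen(53780)
numlen(53780) = 1 + numlen(5378)
numlen(5378) = 1 + numlen(537)
numlen(537) = 1 + numlen(53)
numlen(53) = 1 + numlen(5)
numlen(5) = 1  (base case: 5 < 10)
Unwinding: 1 + 1 + 1 + 1 + 1 + 1 + 1 + 1 + 1 = 9

9


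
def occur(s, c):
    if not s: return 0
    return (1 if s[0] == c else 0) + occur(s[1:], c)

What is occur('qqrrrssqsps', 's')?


s[0]='q' != 's' -> 0
s[0]='q' != 's' -> 0
s[0]='r' != 's' -> 0
s[0]='r' != 's' -> 0
s[0]='r' != 's' -> 0
s[0]='s' == 's' -> 1
s[0]='s' == 's' -> 1
s[0]='q' != 's' -> 0
s[0]='s' == 's' -> 1
s[0]='p' != 's' -> 0
s[0]='s' == 's' -> 1
Sum: 0 + 0 + 0 + 0 + 0 + 1 + 1 + 0 + 1 + 0 + 1 = 4

4


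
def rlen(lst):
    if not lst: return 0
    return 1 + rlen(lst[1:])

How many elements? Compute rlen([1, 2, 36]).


rlen([1, 2, 36]) = 1 + rlen([2, 36])
rlen([2, 36]) = 1 + rlen([36])
rlen([36]) = 1 + rlen([])
rlen([]) = 0  (base case)
Unwinding: 1 + 1 + 1 + 0 = 3

3


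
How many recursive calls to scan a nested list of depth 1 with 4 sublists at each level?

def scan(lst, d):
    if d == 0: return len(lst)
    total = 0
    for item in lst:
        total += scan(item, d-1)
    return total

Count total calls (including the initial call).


At depth 0 (root): 1 call
At depth 1: each of 1 parents calls scan on 4 children = 4 calls
Total: 1 + 4 = 5

5


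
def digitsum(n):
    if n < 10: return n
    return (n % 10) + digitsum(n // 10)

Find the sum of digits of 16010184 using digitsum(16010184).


digitsum(16010184) = 4 + digitsum(1601018)
digitsum(1601018) = 8 + digitsum(160101)
digitsum(160101) = 1 + digitsum(16010)
digitsum(16010) = 0 + digitsum(1601)
digitsum(1601) = 1 + digitsum(160)
digitsum(160) = 0 + digitsum(16)
digitsum(16) = 6 + digitsum(1)
digitsum(1) = 1  (base case)
Total: 4 + 8 + 1 + 0 + 1 + 0 + 6 + 1 = 21

21


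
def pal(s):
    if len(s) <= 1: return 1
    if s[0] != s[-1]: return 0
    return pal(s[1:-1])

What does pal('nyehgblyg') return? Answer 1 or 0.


pal('nyehgblyg'): s[0]='n' != s[-1]='g' -> return 0
Result: 0 (not a palindrome)

0


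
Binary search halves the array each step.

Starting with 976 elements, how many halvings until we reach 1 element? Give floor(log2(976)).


976 / 2 = 488
488 / 2 = 244
244 / 2 = 122
122 / 2 = 61
61 / 2 = 30
30 / 2 = 15
15 / 2 = 7
7 / 2 = 3
3 / 2 = 1
Reached 1 after 9 halvings

9


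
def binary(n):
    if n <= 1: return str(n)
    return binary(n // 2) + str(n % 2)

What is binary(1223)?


binary(1223) = binary(611) + '1'
binary(611) = binary(305) + '1'
binary(305) = binary(152) + '1'
binary(152) = binary(76) + '0'
binary(76) = binary(38) + '0'
binary(38) = binary(19) + '0'
binary(19) = binary(9) + '1'
binary(9) = binary(4) + '1'
binary(4) = binary(2) + '0'
binary(2) = binary(1) + '0'
binary(1) = '1'  (base case)
Concatenating: '1' + '0' + '0' + '1' + '1' + '0' + '0' + '0' + '1' + '1' + '1' = '10011000111'

10011000111


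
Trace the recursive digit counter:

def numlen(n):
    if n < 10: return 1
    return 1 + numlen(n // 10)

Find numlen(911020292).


numlen(911020292) = 1 + numlen(91102029)
numlen(91102029) = 1 + numlen(9110202)
numlen(9110202) = 1 + numlen(911020)
numlen(911020) = 1 + numlen(91102)
numlen(91102) = 1 + numlen(9110)
numlen(9110) = 1 + numlen(911)
numlen(911) = 1 + numlen(91)
numlen(91) = 1 + numlen(9)
numlen(9) = 1  (base case: 9 < 10)
Unwinding: 1 + 1 + 1 + 1 + 1 + 1 + 1 + 1 + 1 = 9

9


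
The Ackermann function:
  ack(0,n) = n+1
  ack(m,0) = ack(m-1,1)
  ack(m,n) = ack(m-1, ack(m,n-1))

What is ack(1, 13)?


ack(1, 13) = ack(0, ack(1, 12))
  ack(1, 12) = ack(0, ack(1, 11))
    ack(1, 11) = ack(0, ack(1, 10))
      ack(1, 10) = ack(0, ack(1, 9))
        ack(1, 9) = ack(0, ack(1, 8))
          ack(1, 8) = ack(0, ack(1, 7))
          ack(1, 7) = ack(0, ack(1, 6))
          ack(1, 6) = ack(0, ack(1, 5))
          ack(1, 5) = ack(0, ack(1, 4))
          ack(1, 4) = ack(0, ack(1, 3))
          ack(1, 3) = ack(0, ack(1, 2))
          ack(1, 2) = ack(0, ack(1, 1))
          ack(1, 1) = ack(0, ack(1, 0))
          ack(1, 0) = ack(0, 1)
          ack(0, 1) = 2
            = ack(0, 2)
          ack(0, 2) = 3
            = ack(0, 3)
          ack(0, 3) = 4
            = ack(0, 4)
          ack(0, 4) = 5
            = ack(0, 5)
          ack(0, 5) = 6
            = ack(0, 6)
          ack(0, 6) = 7
... (trace truncated)
Result: ack(1, 13) = 15

15


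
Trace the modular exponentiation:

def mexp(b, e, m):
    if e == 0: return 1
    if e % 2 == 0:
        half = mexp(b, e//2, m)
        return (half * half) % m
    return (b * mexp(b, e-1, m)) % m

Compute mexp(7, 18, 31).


mexp(7, 18, 31): e is even, compute mexp(7, 9, 31)
  mexp(7, 9, 31): e is odd, compute mexp(7, 8, 31)
    mexp(7, 8, 31): e is even, compute mexp(7, 4, 31)
      mexp(7, 4, 31): e is even, compute mexp(7, 2, 31)
        mexp(7, 2, 31): e is even, compute mexp(7, 1, 31)
          mexp(7, 1, 31): e is odd, compute mexp(7, 0, 31)
          mexp(7, 0, 31) = 1
          (7 * 1) % 31 = 7
        half=7, (7*7) % 31 = 18
      half=18, (18*18) % 31 = 14
    half=14, (14*14) % 31 = 10
  (7 * 10) % 31 = 8
half=8, (8*8) % 31 = 2

2


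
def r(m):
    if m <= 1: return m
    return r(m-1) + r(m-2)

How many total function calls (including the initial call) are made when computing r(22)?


Let C(n) = total calls for r(n)
C(0) = 1, C(1) = 1
C(2) = 1 + C(1) + C(0) = 1 + 1 + 1 = 3
C(3) = 1 + C(2) + C(1) = 1 + 3 + 1 = 5
C(4) = 1 + C(3) + C(2) = 1 + 5 + 3 = 9
C(5) = 1 + C(4) + C(3) = 1 + 9 + 5 = 15
C(6) = 1 + C(5) + C(4) = 1 + 15 + 9 = 25
C(7) = 1 + C(6) + C(5) = 1 + 25 + 15 = 41
C(8) = 1 + C(7) + C(6) = 1 + 41 + 25 = 67
C(9) = 1 + C(8) + C(7) = 1 + 67 + 41 = 109
C(10) = 1 + C(9) + C(8) = 1 + 109 + 67 = 177
C(11) = 1 + C(10) + C(9) = 1 + 177 + 109 = 287
C(12) = 1 + C(11) + C(10) = 1 + 287 + 177 = 465
C(13) = 1 + C(12) + C(11) = 1 + 465 + 287 = 753
C(14) = 1 + C(13) + C(12) = 1 + 753 + 465 = 1219
C(15) = 1 + C(14) + C(13) = 1 + 1219 + 753 = 1973
C(16) = 1 + C(15) + C(14) = 1 + 1973 + 1219 = 3193
C(17) = 1 + C(16) + C(15) = 1 + 3193 + 1973 = 5167
C(18) = 1 + C(17) + C(16) = 1 + 5167 + 3193 = 8361
C(19) = 1 + C(18) + C(17) = 1 + 8361 + 5167 = 13529
C(20) = 1 + C(19) + C(18) = 1 + 13529 + 8361 = 21891
C(21) = 1 + C(20) + C(19) = 1 + 21891 + 13529 = 35421
C(22) = 1 + C(21) + C(20) = 1 + 35421 + 21891 = 57313

57313


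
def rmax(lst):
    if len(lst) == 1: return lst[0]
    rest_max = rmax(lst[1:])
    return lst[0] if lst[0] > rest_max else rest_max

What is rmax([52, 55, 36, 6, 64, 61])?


rmax([52, 55, 36, 6, 64, 61]): compare 52 with rmax([55, 36, 6, 64, 61])
rmax([55, 36, 6, 64, 61]): compare 55 with rmax([36, 6, 64, 61])
rmax([36, 6, 64, 61]): compare 36 with rmax([6, 64, 61])
rmax([6, 64, 61]): compare 6 with rmax([64, 61])
rmax([64, 61]): compare 64 with rmax([61])
rmax([61]) = 61  (base case)
Compare 64 with 61 -> 64
Compare 6 with 64 -> 64
Compare 36 with 64 -> 64
Compare 55 with 64 -> 64
Compare 52 with 64 -> 64

64


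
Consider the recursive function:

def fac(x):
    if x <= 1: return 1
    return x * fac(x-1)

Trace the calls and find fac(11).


fac(11)
= 11 * fac(10)
= 11 * 10 * fac(9)
= 11 * 10 * 9 * fac(8)
= 11 * 10 * 9 * 8 * fac(7)
= 11 * 10 * 9 * 8 * 7 * fac(6)
= 11 * 10 * 9 * 8 * 7 * 6 * fac(5)
= 11 * 10 * 9 * 8 * 7 * 6 * 5 * fac(4)
= 11 * 10 * 9 * 8 * 7 * 6 * 5 * 4 * fac(3)
= 11 * 10 * 9 * 8 * 7 * 6 * 5 * 4 * 3 * fac(2)
= 11 * 10 * 9 * 8 * 7 * 6 * 5 * 4 * 3 * 2 * fac(1)
= 11 * 10 * 9 * 8 * 7 * 6 * 5 * 4 * 3 * 2 * 1
= 39916800

39916800


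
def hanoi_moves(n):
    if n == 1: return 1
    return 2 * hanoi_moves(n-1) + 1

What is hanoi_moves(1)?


hanoi_moves(1) = 1  (base case)

1


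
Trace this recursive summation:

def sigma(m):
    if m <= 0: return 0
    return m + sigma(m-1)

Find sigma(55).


sigma(55)
= 55 + 54 + 53 + 52 + 51 + 50 + 49 + 48 + 47 + 46 + 45 + 44 + 43 + 42 + 41 + 40 + 39 + 38 + 37 + 36 + 35 + 34 + 33 + 32 + 31 + 30 + 29 + 28 + 27 + 26 + 25 + 24 + 23 + 22 + 21 + 20 + 19 + 18 + 17 + 16 + 15 + 14 + 13 + 12 + 11 + 10 + 9 + 8 + 7 + 6 + 5 + 4 + 3 + 2 + 1 + sigma(0)
= 55 + 54 + 53 + 52 + 51 + 50 + 49 + 48 + 47 + 46 + 45 + 44 + 43 + 42 + 41 + 40 + 39 + 38 + 37 + 36 + 35 + 34 + 33 + 32 + 31 + 30 + 29 + 28 + 27 + 26 + 25 + 24 + 23 + 22 + 21 + 20 + 19 + 18 + 17 + 16 + 15 + 14 + 13 + 12 + 11 + 10 + 9 + 8 + 7 + 6 + 5 + 4 + 3 + 2 + 1 + 0
= 1540

1540


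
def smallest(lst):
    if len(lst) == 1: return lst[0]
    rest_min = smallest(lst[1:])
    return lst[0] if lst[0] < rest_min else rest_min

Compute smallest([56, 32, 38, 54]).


smallest([56, 32, 38, 54]): compare 56 with smallest([32, 38, 54])
smallest([32, 38, 54]): compare 32 with smallest([38, 54])
smallest([38, 54]): compare 38 with smallest([54])
smallest([54]) = 54  (base case)
Compare 38 with 54 -> 38
Compare 32 with 38 -> 32
Compare 56 with 32 -> 32

32


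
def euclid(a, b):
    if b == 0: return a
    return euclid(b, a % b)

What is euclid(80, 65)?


euclid(80, 65) = euclid(65, 15)
euclid(65, 15) = euclid(15, 5)
euclid(15, 5) = euclid(5, 0)
euclid(5, 0) = 5  (base case)

5


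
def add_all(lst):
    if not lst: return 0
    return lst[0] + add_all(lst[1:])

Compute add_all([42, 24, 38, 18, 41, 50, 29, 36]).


add_all([42, 24, 38, 18, 41, 50, 29, 36]) = 42 + add_all([24, 38, 18, 41, 50, 29, 36])
add_all([24, 38, 18, 41, 50, 29, 36]) = 24 + add_all([38, 18, 41, 50, 29, 36])
add_all([38, 18, 41, 50, 29, 36]) = 38 + add_all([18, 41, 50, 29, 36])
add_all([18, 41, 50, 29, 36]) = 18 + add_all([41, 50, 29, 36])
add_all([41, 50, 29, 36]) = 41 + add_all([50, 29, 36])
add_all([50, 29, 36]) = 50 + add_all([29, 36])
add_all([29, 36]) = 29 + add_all([36])
add_all([36]) = 36 + add_all([])
add_all([]) = 0  (base case)
Total: 42 + 24 + 38 + 18 + 41 + 50 + 29 + 36 + 0 = 278

278


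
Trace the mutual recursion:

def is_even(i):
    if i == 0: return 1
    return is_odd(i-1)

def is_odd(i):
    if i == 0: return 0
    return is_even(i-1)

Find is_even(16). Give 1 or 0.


is_even(16) = is_odd(15)
is_odd(15) = is_even(14)
is_even(14) = is_odd(13)
is_odd(13) = is_even(12)
is_even(12) = is_odd(11)
is_odd(11) = is_even(10)
is_even(10) = is_odd(9)
is_odd(9) = is_even(8)
is_even(8) = is_odd(7)
is_odd(7) = is_even(6)
is_even(6) = is_odd(5)
is_odd(5) = is_even(4)
is_even(4) = is_odd(3)
is_odd(3) = is_even(2)
is_even(2) = is_odd(1)
is_odd(1) = is_even(0)
is_even(0) = 1  (base case)
Result: 1

1


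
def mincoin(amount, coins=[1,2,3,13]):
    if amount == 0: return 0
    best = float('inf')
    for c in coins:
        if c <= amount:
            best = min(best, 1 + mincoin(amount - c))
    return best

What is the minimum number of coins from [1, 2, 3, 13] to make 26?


Building up with DP:
mincoin(0) = 0
mincoin(1) = min(1+mincoin(0)=1+0=1) = 1
mincoin(2) = min(1+mincoin(1)=1+1=2, 1+mincoin(0)=1+0=1) = 1
mincoin(3) = min(1+mincoin(2)=1+1=2, 1+mincoin(1)=1+1=2, 1+mincoin(0)=1+0=1) = 1
mincoin(4) = min(1+mincoin(3)=1+1=2, 1+mincoin(2)=1+1=2, 1+mincoin(1)=1+1=2) = 2
mincoin(5) = min(1+mincoin(4)=1+2=3, 1+mincoin(3)=1+1=2, 1+mincoin(2)=1+1=2) = 2
mincoin(6) = min(1+mincoin(5)=1+2=3, 1+mincoin(4)=1+2=3, 1+mincoin(3)=1+1=2) = 2
mincoin(7) = min(1+mincoin(6)=1+2=3, 1+mincoin(5)=1+2=3, 1+mincoin(4)=1+2=3) = 3
mincoin(8) = min(1+mincoin(7)=1+3=4, 1+mincoin(6)=1+2=3, 1+mincoin(5)=1+2=3) = 3
mincoin(9) = min(1+mincoin(8)=1+3=4, 1+mincoin(7)=1+3=4, 1+mincoin(6)=1+2=3) = 3
mincoin(10) = min(1+mincoin(9)=1+3=4, 1+mincoin(8)=1+3=4, 1+mincoin(7)=1+3=4) = 4
mincoin(11) = min(1+mincoin(10)=1+4=5, 1+mincoin(9)=1+3=4, 1+mincoin(8)=1+3=4) = 4
mincoin(12) = min(1+mincoin(11)=1+4=5, 1+mincoin(10)=1+4=5, 1+mincoin(9)=1+3=4) = 4
mincoin(13) = min(1+mincoin(12)=1+4=5, 1+mincoin(11)=1+4=5, 1+mincoin(10)=1+4=5, 1+mincoin(0)=1+0=1) = 1
mincoin(14) = min(1+mincoin(13)=1+1=2, 1+mincoin(12)=1+4=5, 1+mincoin(11)=1+4=5, 1+mincoin(1)=1+1=2) = 2
mincoin(15) = min(1+mincoin(14)=1+2=3, 1+mincoin(13)=1+1=2, 1+mincoin(12)=1+4=5, 1+mincoin(2)=1+1=2) = 2
mincoin(16) = min(1+mincoin(15)=1+2=3, 1+mincoin(14)=1+2=3, 1+mincoin(13)=1+1=2, 1+mincoin(3)=1+1=2) = 2
mincoin(17) = min(1+mincoin(16)=1+2=3, 1+mincoin(15)=1+2=3, 1+mincoin(14)=1+2=3, 1+mincoin(4)=1+2=3) = 3
mincoin(18) = min(1+mincoin(17)=1+3=4, 1+mincoin(16)=1+2=3, 1+mincoin(15)=1+2=3, 1+mincoin(5)=1+2=3) = 3
mincoin(19) = min(1+mincoin(18)=1+3=4, 1+mincoin(17)=1+3=4, 1+mincoin(16)=1+2=3, 1+mincoin(6)=1+2=3) = 3
mincoin(20) = min(1+mincoin(19)=1+3=4, 1+mincoin(18)=1+3=4, 1+mincoin(17)=1+3=4, 1+mincoin(7)=1+3=4) = 4
mincoin(21) = min(1+mincoin(20)=1+4=5, 1+mincoin(19)=1+3=4, 1+mincoin(18)=1+3=4, 1+mincoin(8)=1+3=4) = 4
mincoin(22) = min(1+mincoin(21)=1+4=5, 1+mincoin(20)=1+4=5, 1+mincoin(19)=1+3=4, 1+mincoin(9)=1+3=4) = 4
mincoin(23) = min(1+mincoin(22)=1+4=5, 1+mincoin(21)=1+4=5, 1+mincoin(20)=1+4=5, 1+mincoin(10)=1+4=5) = 5
mincoin(24) = min(1+mincoin(23)=1+5=6, 1+mincoin(22)=1+4=5, 1+mincoin(21)=1+4=5, 1+mincoin(11)=1+4=5) = 5
mincoin(25) = min(1+mincoin(24)=1+5=6, 1+mincoin(23)=1+5=6, 1+mincoin(22)=1+4=5, 1+mincoin(12)=1+4=5) = 5
mincoin(26) = min(1+mincoin(25)=1+5=6, 1+mincoin(24)=1+5=6, 1+mincoin(23)=1+5=6, 1+mincoin(13)=1+1=2) = 2

2


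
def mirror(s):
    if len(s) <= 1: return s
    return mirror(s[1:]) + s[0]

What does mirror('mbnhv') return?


mirror('mbnhv') = mirror('bnhv') + 'm'
mirror('bnhv') = mirror('nhv') + 'b'
mirror('nhv') = mirror('hv') + 'n'
mirror('hv') = mirror('v') + 'h'
mirror('v') = 'v'  (base case)
Concatenating: 'v' + 'h' + 'n' + 'b' + 'm' = 'vhnbm'

vhnbm


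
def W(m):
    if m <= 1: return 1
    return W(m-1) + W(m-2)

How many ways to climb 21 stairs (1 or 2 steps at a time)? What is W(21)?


Building up from base cases:
W(0) = 1
W(1) = 1
W(2) = W(1) + W(0) = 1 + 1 = 2
W(3) = W(2) + W(1) = 2 + 1 = 3
W(4) = W(3) + W(2) = 3 + 2 = 5
W(5) = W(4) + W(3) = 5 + 3 = 8
W(6) = W(5) + W(4) = 8 + 5 = 13
W(7) = W(6) + W(5) = 13 + 8 = 21
W(8) = W(7) + W(6) = 21 + 13 = 34
W(9) = W(8) + W(7) = 34 + 21 = 55
W(10) = W(9) + W(8) = 55 + 34 = 89
W(11) = W(10) + W(9) = 89 + 55 = 144
W(12) = W(11) + W(10) = 144 + 89 = 233
W(13) = W(12) + W(11) = 233 + 144 = 377
W(14) = W(13) + W(12) = 377 + 233 = 610
W(15) = W(14) + W(13) = 610 + 377 = 987
W(16) = W(15) + W(14) = 987 + 610 = 1597
W(17) = W(16) + W(15) = 1597 + 987 = 2584
W(18) = W(17) + W(16) = 2584 + 1597 = 4181
W(19) = W(18) + W(17) = 4181 + 2584 = 6765
W(20) = W(19) + W(18) = 6765 + 4181 = 10946
W(21) = W(20) + W(19) = 10946 + 6765 = 17711

17711


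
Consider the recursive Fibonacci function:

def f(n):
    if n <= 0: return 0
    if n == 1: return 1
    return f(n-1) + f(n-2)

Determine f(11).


Computing f(11) bottom-up:
f(0) = 0
f(1) = 1
f(2) = f(1) + f(0) = 1 + 0 = 1
f(3) = f(2) + f(1) = 1 + 1 = 2
f(4) = f(3) + f(2) = 2 + 1 = 3
f(5) = f(4) + f(3) = 3 + 2 = 5
f(6) = f(5) + f(4) = 5 + 3 = 8
f(7) = f(6) + f(5) = 8 + 5 = 13
f(8) = f(7) + f(6) = 13 + 8 = 21
f(9) = f(8) + f(7) = 21 + 13 = 34
f(10) = f(9) + f(8) = 34 + 21 = 55
f(11) = f(10) + f(9) = 55 + 34 = 89

89


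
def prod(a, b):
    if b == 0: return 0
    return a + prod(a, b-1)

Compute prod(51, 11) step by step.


prod(51, 11) = 51 + prod(51, 10)
prod(51, 10) = 51 + prod(51, 9)
prod(51, 9) = 51 + prod(51, 8)
prod(51, 8) = 51 + prod(51, 7)
prod(51, 7) = 51 + prod(51, 6)
prod(51, 6) = 51 + prod(51, 5)
prod(51, 5) = 51 + prod(51, 4)
prod(51, 4) = 51 + prod(51, 3)
prod(51, 3) = 51 + prod(51, 2)
prod(51, 2) = 51 + prod(51, 1)
prod(51, 1) = 51 + prod(51, 0)
prod(51, 0) = 0  (base case)
Total: 51 + 51 + 51 + 51 + 51 + 51 + 51 + 51 + 51 + 51 + 51 + 0 = 561

561


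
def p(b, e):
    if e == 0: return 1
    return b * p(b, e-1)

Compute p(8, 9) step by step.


p(8, 9)
= 8 * p(8, 8)
= 8 * 8 * p(8, 7)
= 8 * 8 * 8 * p(8, 6)
= 8 * 8 * 8 * 8 * p(8, 5)
= 8 * 8 * 8 * 8 * 8 * p(8, 4)
= 8 * 8 * 8 * 8 * 8 * 8 * p(8, 3)
= 8 * 8 * 8 * 8 * 8 * 8 * 8 * p(8, 2)
= 8 * 8 * 8 * 8 * 8 * 8 * 8 * 8 * p(8, 1)
= 8 * 8 * 8 * 8 * 8 * 8 * 8 * 8 * 8 * p(8, 0)
= 8 * 8 * 8 * 8 * 8 * 8 * 8 * 8 * 8 * 1
= 134217728

134217728


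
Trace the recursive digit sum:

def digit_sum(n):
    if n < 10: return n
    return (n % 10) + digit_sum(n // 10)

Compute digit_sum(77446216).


digit_sum(77446216) = 6 + digit_sum(7744621)
digit_sum(7744621) = 1 + digit_sum(774462)
digit_sum(774462) = 2 + digit_sum(77446)
digit_sum(77446) = 6 + digit_sum(7744)
digit_sum(7744) = 4 + digit_sum(774)
digit_sum(774) = 4 + digit_sum(77)
digit_sum(77) = 7 + digit_sum(7)
digit_sum(7) = 7  (base case)
Total: 6 + 1 + 2 + 6 + 4 + 4 + 7 + 7 = 37

37


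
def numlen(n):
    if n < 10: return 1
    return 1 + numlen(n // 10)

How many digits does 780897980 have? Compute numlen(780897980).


numlen(780897980) = 1 + numlen(78089798)
numlen(78089798) = 1 + numlen(7808979)
numlen(7808979) = 1 + numlen(780897)
numlen(780897) = 1 + numlen(78089)
numlen(78089) = 1 + numlen(7808)
numlen(7808) = 1 + numlen(780)
numlen(780) = 1 + numlen(78)
numlen(78) = 1 + numlen(7)
numlen(7) = 1  (base case: 7 < 10)
Unwinding: 1 + 1 + 1 + 1 + 1 + 1 + 1 + 1 + 1 = 9

9


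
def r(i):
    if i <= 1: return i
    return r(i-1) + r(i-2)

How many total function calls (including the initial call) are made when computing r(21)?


Let C(n) = total calls for r(n)
C(0) = 1, C(1) = 1
C(2) = 1 + C(1) + C(0) = 1 + 1 + 1 = 3
C(3) = 1 + C(2) + C(1) = 1 + 3 + 1 = 5
C(4) = 1 + C(3) + C(2) = 1 + 5 + 3 = 9
C(5) = 1 + C(4) + C(3) = 1 + 9 + 5 = 15
C(6) = 1 + C(5) + C(4) = 1 + 15 + 9 = 25
C(7) = 1 + C(6) + C(5) = 1 + 25 + 15 = 41
C(8) = 1 + C(7) + C(6) = 1 + 41 + 25 = 67
C(9) = 1 + C(8) + C(7) = 1 + 67 + 41 = 109
C(10) = 1 + C(9) + C(8) = 1 + 109 + 67 = 177
C(11) = 1 + C(10) + C(9) = 1 + 177 + 109 = 287
C(12) = 1 + C(11) + C(10) = 1 + 287 + 177 = 465
C(13) = 1 + C(12) + C(11) = 1 + 465 + 287 = 753
C(14) = 1 + C(13) + C(12) = 1 + 753 + 465 = 1219
C(15) = 1 + C(14) + C(13) = 1 + 1219 + 753 = 1973
C(16) = 1 + C(15) + C(14) = 1 + 1973 + 1219 = 3193
C(17) = 1 + C(16) + C(15) = 1 + 3193 + 1973 = 5167
C(18) = 1 + C(17) + C(16) = 1 + 5167 + 3193 = 8361
C(19) = 1 + C(18) + C(17) = 1 + 8361 + 5167 = 13529
C(20) = 1 + C(19) + C(18) = 1 + 13529 + 8361 = 21891
C(21) = 1 + C(20) + C(19) = 1 + 21891 + 13529 = 35421

35421


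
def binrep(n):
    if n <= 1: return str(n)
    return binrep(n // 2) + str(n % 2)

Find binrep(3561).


binrep(3561) = binrep(1780) + '1'
binrep(1780) = binrep(890) + '0'
binrep(890) = binrep(445) + '0'
binrep(445) = binrep(222) + '1'
binrep(222) = binrep(111) + '0'
binrep(111) = binrep(55) + '1'
binrep(55) = binrep(27) + '1'
binrep(27) = binrep(13) + '1'
binrep(13) = binrep(6) + '1'
binrep(6) = binrep(3) + '0'
binrep(3) = binrep(1) + '1'
binrep(1) = '1'  (base case)
Concatenating: '1' + '1' + '0' + '1' + '1' + '1' + '1' + '0' + '1' + '0' + '0' + '1' = '110111101001'

110111101001


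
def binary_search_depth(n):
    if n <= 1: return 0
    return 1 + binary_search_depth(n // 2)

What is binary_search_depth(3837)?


3837 / 2 = 1918
1918 / 2 = 959
959 / 2 = 479
479 / 2 = 239
239 / 2 = 119
119 / 2 = 59
59 / 2 = 29
29 / 2 = 14
14 / 2 = 7
7 / 2 = 3
3 / 2 = 1
Reached 1 after 11 halvings

11


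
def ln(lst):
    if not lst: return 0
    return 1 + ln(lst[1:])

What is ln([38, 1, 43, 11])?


ln([38, 1, 43, 11]) = 1 + ln([1, 43, 11])
ln([1, 43, 11]) = 1 + ln([43, 11])
ln([43, 11]) = 1 + ln([11])
ln([11]) = 1 + ln([])
ln([]) = 0  (base case)
Unwinding: 1 + 1 + 1 + 1 + 0 = 4

4


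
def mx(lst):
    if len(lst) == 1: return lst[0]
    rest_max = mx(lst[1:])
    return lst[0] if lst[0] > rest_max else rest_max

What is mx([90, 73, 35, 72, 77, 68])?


mx([90, 73, 35, 72, 77, 68]): compare 90 with mx([73, 35, 72, 77, 68])
mx([73, 35, 72, 77, 68]): compare 73 with mx([35, 72, 77, 68])
mx([35, 72, 77, 68]): compare 35 with mx([72, 77, 68])
mx([72, 77, 68]): compare 72 with mx([77, 68])
mx([77, 68]): compare 77 with mx([68])
mx([68]) = 68  (base case)
Compare 77 with 68 -> 77
Compare 72 with 77 -> 77
Compare 35 with 77 -> 77
Compare 73 with 77 -> 77
Compare 90 with 77 -> 90

90


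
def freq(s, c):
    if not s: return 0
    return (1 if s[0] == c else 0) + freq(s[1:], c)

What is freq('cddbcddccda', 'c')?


s[0]='c' == 'c' -> 1
s[0]='d' != 'c' -> 0
s[0]='d' != 'c' -> 0
s[0]='b' != 'c' -> 0
s[0]='c' == 'c' -> 1
s[0]='d' != 'c' -> 0
s[0]='d' != 'c' -> 0
s[0]='c' == 'c' -> 1
s[0]='c' == 'c' -> 1
s[0]='d' != 'c' -> 0
s[0]='a' != 'c' -> 0
Sum: 1 + 0 + 0 + 0 + 1 + 0 + 0 + 1 + 1 + 0 + 0 = 4

4


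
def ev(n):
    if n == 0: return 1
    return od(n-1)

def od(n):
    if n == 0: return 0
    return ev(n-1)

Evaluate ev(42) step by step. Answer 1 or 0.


ev(42) = od(41)
od(41) = ev(40)
ev(40) = od(39)
od(39) = ev(38)
ev(38) = od(37)
od(37) = ev(36)
ev(36) = od(35)
od(35) = ev(34)
ev(34) = od(33)
od(33) = ev(32)
ev(32) = od(31)
od(31) = ev(30)
ev(30) = od(29)
od(29) = ev(28)
ev(28) = od(27)
od(27) = ev(26)
ev(26) = od(25)
od(25) = ev(24)
ev(24) = od(23)
od(23) = ev(22)
ev(22) = od(21)
od(21) = ev(20)
ev(20) = od(19)
od(19) = ev(18)
ev(18) = od(17)
od(17) = ev(16)
ev(16) = od(15)
od(15) = ev(14)
ev(14) = od(13)
od(13) = ev(12)
ev(12) = od(11)
od(11) = ev(10)
ev(10) = od(9)
od(9) = ev(8)
ev(8) = od(7)
od(7) = ev(6)
ev(6) = od(5)
od(5) = ev(4)
ev(4) = od(3)
od(3) = ev(2)
ev(2) = od(1)
od(1) = ev(0)
ev(0) = 1  (base case)
Result: 1

1


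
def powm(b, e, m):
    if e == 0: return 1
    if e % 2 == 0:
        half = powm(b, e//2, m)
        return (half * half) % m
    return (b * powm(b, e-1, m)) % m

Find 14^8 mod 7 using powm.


powm(14, 8, 7): e is even, compute powm(14, 4, 7)
  powm(14, 4, 7): e is even, compute powm(14, 2, 7)
    powm(14, 2, 7): e is even, compute powm(14, 1, 7)
      powm(14, 1, 7): e is odd, compute powm(14, 0, 7)
        powm(14, 0, 7) = 1
      (14 * 1) % 7 = 0
    half=0, (0*0) % 7 = 0
  half=0, (0*0) % 7 = 0
half=0, (0*0) % 7 = 0

0


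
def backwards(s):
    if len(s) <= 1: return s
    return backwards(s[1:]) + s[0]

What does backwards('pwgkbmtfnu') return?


backwards('pwgkbmtfnu') = backwards('wgkbmtfnu') + 'p'
backwards('wgkbmtfnu') = backwards('gkbmtfnu') + 'w'
backwards('gkbmtfnu') = backwards('kbmtfnu') + 'g'
backwards('kbmtfnu') = backwards('bmtfnu') + 'k'
backwards('bmtfnu') = backwards('mtfnu') + 'b'
backwards('mtfnu') = backwards('tfnu') + 'm'
backwards('tfnu') = backwards('fnu') + 't'
backwards('fnu') = backwards('nu') + 'f'
backwards('nu') = backwards('u') + 'n'
backwards('u') = 'u'  (base case)
Concatenating: 'u' + 'n' + 'f' + 't' + 'm' + 'b' + 'k' + 'g' + 'w' + 'p' = 'unftmbkgwp'

unftmbkgwp


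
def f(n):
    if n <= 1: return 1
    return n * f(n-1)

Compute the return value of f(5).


f(5)
= 5 * f(4)
= 5 * 4 * f(3)
= 5 * 4 * 3 * f(2)
= 5 * 4 * 3 * 2 * f(1)
= 5 * 4 * 3 * 2 * 1
= 120

120


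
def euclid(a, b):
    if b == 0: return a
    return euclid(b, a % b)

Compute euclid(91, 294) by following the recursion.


euclid(91, 294) = euclid(294, 91)
euclid(294, 91) = euclid(91, 21)
euclid(91, 21) = euclid(21, 7)
euclid(21, 7) = euclid(7, 0)
euclid(7, 0) = 7  (base case)

7


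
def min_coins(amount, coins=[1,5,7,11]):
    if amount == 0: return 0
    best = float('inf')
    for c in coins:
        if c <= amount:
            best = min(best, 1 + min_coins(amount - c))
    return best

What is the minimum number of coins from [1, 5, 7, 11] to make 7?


Building up with DP:
min_coins(0) = 0
min_coins(1) = min(1+min_coins(0)=1+0=1) = 1
min_coins(2) = min(1+min_coins(1)=1+1=2) = 2
min_coins(3) = min(1+min_coins(2)=1+2=3) = 3
min_coins(4) = min(1+min_coins(3)=1+3=4) = 4
min_coins(5) = min(1+min_coins(4)=1+4=5, 1+min_coins(0)=1+0=1) = 1
min_coins(6) = min(1+min_coins(5)=1+1=2, 1+min_coins(1)=1+1=2) = 2
min_coins(7) = min(1+min_coins(6)=1+2=3, 1+min_coins(2)=1+2=3, 1+min_coins(0)=1+0=1) = 1

1


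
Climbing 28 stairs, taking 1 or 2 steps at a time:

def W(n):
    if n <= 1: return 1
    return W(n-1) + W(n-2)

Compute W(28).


Building up from base cases:
W(0) = 1
W(1) = 1
W(2) = W(1) + W(0) = 1 + 1 = 2
W(3) = W(2) + W(1) = 2 + 1 = 3
W(4) = W(3) + W(2) = 3 + 2 = 5
W(5) = W(4) + W(3) = 5 + 3 = 8
W(6) = W(5) + W(4) = 8 + 5 = 13
W(7) = W(6) + W(5) = 13 + 8 = 21
W(8) = W(7) + W(6) = 21 + 13 = 34
W(9) = W(8) + W(7) = 34 + 21 = 55
W(10) = W(9) + W(8) = 55 + 34 = 89
W(11) = W(10) + W(9) = 89 + 55 = 144
W(12) = W(11) + W(10) = 144 + 89 = 233
W(13) = W(12) + W(11) = 233 + 144 = 377
W(14) = W(13) + W(12) = 377 + 233 = 610
W(15) = W(14) + W(13) = 610 + 377 = 987
W(16) = W(15) + W(14) = 987 + 610 = 1597
W(17) = W(16) + W(15) = 1597 + 987 = 2584
W(18) = W(17) + W(16) = 2584 + 1597 = 4181
W(19) = W(18) + W(17) = 4181 + 2584 = 6765
W(20) = W(19) + W(18) = 6765 + 4181 = 10946
W(21) = W(20) + W(19) = 10946 + 6765 = 17711
W(22) = W(21) + W(20) = 17711 + 10946 = 28657
W(23) = W(22) + W(21) = 28657 + 17711 = 46368
W(24) = W(23) + W(22) = 46368 + 28657 = 75025
W(25) = W(24) + W(23) = 75025 + 46368 = 121393
W(26) = W(25) + W(24) = 121393 + 75025 = 196418
W(27) = W(26) + W(25) = 196418 + 121393 = 317811
W(28) = W(27) + W(26) = 317811 + 196418 = 514229

514229
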